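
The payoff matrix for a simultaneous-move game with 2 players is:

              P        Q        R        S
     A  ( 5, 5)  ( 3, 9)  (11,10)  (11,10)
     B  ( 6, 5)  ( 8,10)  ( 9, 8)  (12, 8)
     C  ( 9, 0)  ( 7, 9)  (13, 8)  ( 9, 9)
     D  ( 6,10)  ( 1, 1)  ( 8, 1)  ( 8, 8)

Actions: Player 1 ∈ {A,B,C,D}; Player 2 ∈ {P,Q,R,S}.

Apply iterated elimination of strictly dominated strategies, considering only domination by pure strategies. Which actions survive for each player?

P1 drop D (C beats it: P:9>6 Q:7>1 R:13>8 S:9>8)
P2 drop P (Q beats it: A:9>5 B:10>5 C:9>0)
P1→{A,B,C} P2→{Q,R,S}

IESDS → P1:{A,B,C} P2:{Q,R,S}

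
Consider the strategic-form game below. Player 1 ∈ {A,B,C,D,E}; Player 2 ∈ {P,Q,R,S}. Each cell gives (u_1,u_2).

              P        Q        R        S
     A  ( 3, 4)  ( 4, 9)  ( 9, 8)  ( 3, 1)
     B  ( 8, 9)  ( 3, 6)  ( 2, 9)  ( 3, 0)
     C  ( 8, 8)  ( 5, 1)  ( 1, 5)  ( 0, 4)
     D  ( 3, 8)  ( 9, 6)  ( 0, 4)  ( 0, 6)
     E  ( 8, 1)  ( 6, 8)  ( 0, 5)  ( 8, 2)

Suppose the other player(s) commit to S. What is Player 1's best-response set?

P1 best: {E}

u_1(A vs S) = 3
u_1(B vs S) = 3
u_1(C vs S) = 0
u_1(D vs S) = 0
u_1(E vs S) = 8
max payoff 8 at {E}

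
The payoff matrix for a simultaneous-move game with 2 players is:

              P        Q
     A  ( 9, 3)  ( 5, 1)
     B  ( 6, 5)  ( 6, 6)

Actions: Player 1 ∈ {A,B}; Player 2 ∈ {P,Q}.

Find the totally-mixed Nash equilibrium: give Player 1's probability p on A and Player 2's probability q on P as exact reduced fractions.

P1 indiff ⇒ q·9+(1-q)·5 = q·6+(1-q)·6 ⇒ q(3) = (1-q)(1) ⇒ q = 1/4
P2 indiff ⇒ p·3+(1-p)·5 = p·1+(1-p)·6 ⇒ p(2) = (1-p)(1) ⇒ p = 1/3

(p,q) = (1/3, 1/4)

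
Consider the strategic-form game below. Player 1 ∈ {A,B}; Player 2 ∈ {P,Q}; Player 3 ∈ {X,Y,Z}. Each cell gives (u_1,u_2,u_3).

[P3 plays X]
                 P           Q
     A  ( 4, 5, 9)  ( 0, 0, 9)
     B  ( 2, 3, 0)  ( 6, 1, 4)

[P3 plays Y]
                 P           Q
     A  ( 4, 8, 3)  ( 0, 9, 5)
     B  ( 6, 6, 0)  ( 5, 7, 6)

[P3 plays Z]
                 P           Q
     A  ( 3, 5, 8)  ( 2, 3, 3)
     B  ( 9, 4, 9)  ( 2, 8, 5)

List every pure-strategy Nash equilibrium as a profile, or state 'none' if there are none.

(A,P,X): NE
(A,P,Y): not NE [P1→B gives 6>4; P2→Q gives 9>8; P3→X gives 9>3]
(A,P,Z): not NE [P1→B gives 9>3; P3→X gives 9>8]
(A,Q,X): not NE [P1→B gives 6>0; P2→P gives 5>0]
(A,Q,Y): not NE [P1→B gives 5>0; P3→X gives 9>5]
(A,Q,Z): not NE [P2→P gives 5>3; P3→X gives 9>3]
(B,P,X): not NE [P1→A gives 4>2; P3→Z gives 9>0]
(B,P,Y): not NE [P2→Q gives 7>6; P3→Z gives 9>0]
(B,P,Z): not NE [P2→Q gives 8>4]
(B,Q,X): not NE [P2→P gives 3>1; P3→Y gives 6>4]
(B,Q,Y): NE
(B,Q,Z): not NE [P3→Y gives 6>5]

PSNE = {(A,P,X), (B,Q,Y)}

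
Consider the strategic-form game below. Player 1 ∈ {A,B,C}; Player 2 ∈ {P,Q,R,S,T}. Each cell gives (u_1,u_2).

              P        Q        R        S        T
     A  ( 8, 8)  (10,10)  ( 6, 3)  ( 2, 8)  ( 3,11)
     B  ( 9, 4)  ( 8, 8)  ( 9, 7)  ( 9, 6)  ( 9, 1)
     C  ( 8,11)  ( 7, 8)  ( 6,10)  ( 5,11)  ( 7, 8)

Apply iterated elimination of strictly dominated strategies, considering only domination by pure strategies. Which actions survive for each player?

Remaining: P1:{A,B} P2:{Q,T}

P1 drop C (B beats it: P:9>8 Q:8>7 R:9>6 S:9>5 T:9>7)
P2 drop P (Q beats it: A:10>8 B:8>4)
P2 drop R (Q beats it: A:10>3 B:8>7)
P2 drop S (Q beats it: A:10>8 B:8>6)
P1→{A,B} P2→{Q,T}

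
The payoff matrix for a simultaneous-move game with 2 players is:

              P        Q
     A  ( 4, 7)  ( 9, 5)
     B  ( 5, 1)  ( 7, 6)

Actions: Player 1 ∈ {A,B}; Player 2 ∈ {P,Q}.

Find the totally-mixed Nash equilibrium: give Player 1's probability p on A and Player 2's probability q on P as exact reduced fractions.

P1 indiff ⇒ q·4+(1-q)·9 = q·5+(1-q)·7 ⇒ q(-1) = (1-q)(-2) ⇒ q = 2/3
P2 indiff ⇒ p·7+(1-p)·1 = p·5+(1-p)·6 ⇒ p(2) = (1-p)(5) ⇒ p = 5/7

p=5/7, q=2/3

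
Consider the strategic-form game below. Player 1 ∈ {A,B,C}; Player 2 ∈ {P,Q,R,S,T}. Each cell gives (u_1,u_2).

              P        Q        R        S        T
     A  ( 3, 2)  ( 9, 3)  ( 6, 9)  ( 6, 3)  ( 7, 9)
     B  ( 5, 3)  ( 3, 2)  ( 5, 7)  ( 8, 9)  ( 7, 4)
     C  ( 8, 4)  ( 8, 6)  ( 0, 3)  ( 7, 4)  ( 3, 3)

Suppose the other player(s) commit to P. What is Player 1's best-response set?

u_1(A vs P) = 3
u_1(B vs P) = 5
u_1(C vs P) = 8
max payoff 8 at {C}

argmax u_1 = {C}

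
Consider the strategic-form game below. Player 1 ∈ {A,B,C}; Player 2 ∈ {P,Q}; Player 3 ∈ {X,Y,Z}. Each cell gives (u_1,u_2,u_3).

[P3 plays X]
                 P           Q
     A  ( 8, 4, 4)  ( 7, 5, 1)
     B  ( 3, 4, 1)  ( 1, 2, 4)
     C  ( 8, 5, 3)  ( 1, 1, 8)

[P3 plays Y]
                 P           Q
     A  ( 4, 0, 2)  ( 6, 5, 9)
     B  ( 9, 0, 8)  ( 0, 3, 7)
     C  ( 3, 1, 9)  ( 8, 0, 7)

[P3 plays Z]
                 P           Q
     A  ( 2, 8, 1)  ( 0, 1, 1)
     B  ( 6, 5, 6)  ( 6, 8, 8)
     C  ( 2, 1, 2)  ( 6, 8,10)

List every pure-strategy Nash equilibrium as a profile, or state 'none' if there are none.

(A,P,X): not NE [P2→Q gives 5>4]
(A,P,Y): not NE [P1→B gives 9>4; P2→Q gives 5>0; P3→X gives 4>2]
(A,P,Z): not NE [P1→B gives 6>2; P3→X gives 4>1]
(A,Q,X): not NE [P3→Y gives 9>1]
(A,Q,Y): not NE [P1→C gives 8>6]
(A,Q,Z): not NE [P1→C gives 6>0; P2→P gives 8>1; P3→Y gives 9>1]
(B,P,X): not NE [P1→C gives 8>3; P3→Y gives 8>1]
(B,P,Y): not NE [P2→Q gives 3>0]
(B,P,Z): not NE [P2→Q gives 8>5; P3→Y gives 8>6]
(B,Q,X): not NE [P1→A gives 7>1; P2→P gives 4>2; P3→Z gives 8>4]
(B,Q,Y): not NE [P1→C gives 8>0; P3→Z gives 8>7]
(B,Q,Z): NE
(C,P,X): not NE [P3→Y gives 9>3]
(C,P,Y): not NE [P1→B gives 9>3]
(C,P,Z): not NE [P1→B gives 6>2; P2→Q gives 8>1; P3→Y gives 9>2]
(C,Q,X): not NE [P1→A gives 7>1; P2→P gives 5>1; P3→Z gives 10>8]
(C,Q,Y): not NE [P2→P gives 1>0; P3→Z gives 10>7]
(C,Q,Z): NE

PSNE = {(B,Q,Z), (C,Q,Z)}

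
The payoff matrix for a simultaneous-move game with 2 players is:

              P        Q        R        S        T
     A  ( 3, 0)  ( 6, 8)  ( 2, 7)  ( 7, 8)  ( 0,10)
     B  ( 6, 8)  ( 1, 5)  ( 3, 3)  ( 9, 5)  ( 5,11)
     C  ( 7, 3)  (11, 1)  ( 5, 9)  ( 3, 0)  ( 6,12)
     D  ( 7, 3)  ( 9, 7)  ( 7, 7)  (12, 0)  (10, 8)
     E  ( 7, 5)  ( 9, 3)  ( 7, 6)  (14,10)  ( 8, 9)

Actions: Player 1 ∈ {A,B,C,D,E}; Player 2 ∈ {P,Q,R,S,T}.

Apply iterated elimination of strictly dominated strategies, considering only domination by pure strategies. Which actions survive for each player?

IESDS → P1:{D,E} P2:{S,T}

P1 drop A (D beats it: P:7>3 Q:9>6 R:7>2 S:12>7 T:10>0)
P1 drop B (D beats it: P:7>6 Q:9>1 R:7>3 S:12>9 T:10>5)
P2 drop P (R beats it: C:9>3 D:7>3 E:6>5)
P2 drop Q (T beats it: C:12>1 D:8>7 E:9>3)
P1 drop C (D beats it: R:7>5 S:12>3 T:10>6)
P2 drop R (T beats it: D:8>7 E:9>6)
P1→{D,E} P2→{S,T}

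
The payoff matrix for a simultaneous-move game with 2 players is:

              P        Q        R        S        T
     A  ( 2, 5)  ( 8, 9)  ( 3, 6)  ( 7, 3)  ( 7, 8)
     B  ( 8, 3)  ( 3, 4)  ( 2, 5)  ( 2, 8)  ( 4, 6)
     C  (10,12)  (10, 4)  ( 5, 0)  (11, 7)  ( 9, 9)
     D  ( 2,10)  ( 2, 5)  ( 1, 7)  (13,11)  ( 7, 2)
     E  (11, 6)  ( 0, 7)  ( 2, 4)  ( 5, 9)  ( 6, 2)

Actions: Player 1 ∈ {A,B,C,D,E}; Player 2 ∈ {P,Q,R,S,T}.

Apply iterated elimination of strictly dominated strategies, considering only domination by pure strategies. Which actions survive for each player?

P1 drop A (C beats it: P:10>2 Q:10>8 R:5>3 S:11>7 T:9>7)
P1 drop B (C beats it: P:10>8 Q:10>3 R:5>2 S:11>2 T:9>4)
P2 drop Q (S beats it: C:7>4 D:11>5 E:9>7)
P2 drop R (P beats it: C:12>0 D:10>7 E:6>4)
P2 drop T (P beats it: C:12>9 D:10>2 E:6>2)
P1→{C,D,E} P2→{P,S}

IESDS → P1:{C,D,E} P2:{P,S}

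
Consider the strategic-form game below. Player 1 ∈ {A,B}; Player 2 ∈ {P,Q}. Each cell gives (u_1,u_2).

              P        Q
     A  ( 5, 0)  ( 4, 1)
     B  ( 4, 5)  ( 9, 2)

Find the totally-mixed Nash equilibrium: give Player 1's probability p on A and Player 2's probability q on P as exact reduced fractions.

P1 indiff ⇒ q·5+(1-q)·4 = q·4+(1-q)·9 ⇒ q(1) = (1-q)(5) ⇒ q = 5/6
P2 indiff ⇒ p·0+(1-p)·5 = p·1+(1-p)·2 ⇒ p(-1) = (1-p)(-3) ⇒ p = 3/4

P1 mixes 3/4 on A; P2 mixes 5/6 on P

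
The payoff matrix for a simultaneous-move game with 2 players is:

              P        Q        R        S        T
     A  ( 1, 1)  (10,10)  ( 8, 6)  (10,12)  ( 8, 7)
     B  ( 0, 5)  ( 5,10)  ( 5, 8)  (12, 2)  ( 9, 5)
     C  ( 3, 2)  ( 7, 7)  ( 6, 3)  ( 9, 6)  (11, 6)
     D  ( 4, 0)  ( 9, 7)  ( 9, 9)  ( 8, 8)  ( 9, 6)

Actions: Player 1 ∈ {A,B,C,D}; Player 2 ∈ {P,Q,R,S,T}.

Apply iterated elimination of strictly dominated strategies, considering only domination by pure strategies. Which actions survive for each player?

Remaining: P1:{A,B,D} P2:{Q,R,S}

P2 drop P (Q beats it: A:10>1 B:10>5 C:7>2 D:7>0)
P2 drop T (Q beats it: A:10>7 B:10>5 C:7>6 D:7>6)
P1 drop C (A beats it: Q:10>7 R:8>6 S:10>9)
P1→{A,B,D} P2→{Q,R,S}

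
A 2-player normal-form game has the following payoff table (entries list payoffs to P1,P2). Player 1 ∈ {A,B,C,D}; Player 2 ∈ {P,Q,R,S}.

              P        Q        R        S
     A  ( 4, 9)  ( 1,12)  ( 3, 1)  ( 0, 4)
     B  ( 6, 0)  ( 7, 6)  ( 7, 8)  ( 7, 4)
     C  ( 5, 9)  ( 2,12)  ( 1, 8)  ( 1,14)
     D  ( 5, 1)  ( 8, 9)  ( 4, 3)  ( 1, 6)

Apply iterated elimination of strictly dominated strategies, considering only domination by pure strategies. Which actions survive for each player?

Remaining: P1:{B,D} P2:{Q,R}

P1 drop A (B beats it: P:6>4 Q:7>1 R:7>3 S:7>0)
P1 drop C (B beats it: P:6>5 Q:7>2 R:7>1 S:7>1)
P2 drop P (Q beats it: B:6>0 D:9>1)
P2 drop S (Q beats it: B:6>4 D:9>6)
P1→{B,D} P2→{Q,R}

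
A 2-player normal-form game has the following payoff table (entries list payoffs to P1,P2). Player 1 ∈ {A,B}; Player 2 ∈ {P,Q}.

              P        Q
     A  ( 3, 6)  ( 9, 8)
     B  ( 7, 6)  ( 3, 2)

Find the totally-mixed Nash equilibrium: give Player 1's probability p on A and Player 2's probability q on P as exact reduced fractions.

p=2/3, q=3/5

P1 indiff ⇒ q·3+(1-q)·9 = q·7+(1-q)·3 ⇒ q(-4) = (1-q)(-6) ⇒ q = 3/5
P2 indiff ⇒ p·6+(1-p)·6 = p·8+(1-p)·2 ⇒ p(-2) = (1-p)(-4) ⇒ p = 2/3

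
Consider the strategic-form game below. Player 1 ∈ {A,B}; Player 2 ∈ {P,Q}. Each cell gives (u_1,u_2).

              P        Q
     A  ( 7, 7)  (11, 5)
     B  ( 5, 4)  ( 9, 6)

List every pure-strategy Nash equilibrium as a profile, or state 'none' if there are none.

(A,P): NE
(A,Q): not NE [P2→P gives 7>5]
(B,P): not NE [P1→A gives 7>5; P2→Q gives 6>4]
(B,Q): not NE [P1→A gives 11>9]

NE set: (A,P)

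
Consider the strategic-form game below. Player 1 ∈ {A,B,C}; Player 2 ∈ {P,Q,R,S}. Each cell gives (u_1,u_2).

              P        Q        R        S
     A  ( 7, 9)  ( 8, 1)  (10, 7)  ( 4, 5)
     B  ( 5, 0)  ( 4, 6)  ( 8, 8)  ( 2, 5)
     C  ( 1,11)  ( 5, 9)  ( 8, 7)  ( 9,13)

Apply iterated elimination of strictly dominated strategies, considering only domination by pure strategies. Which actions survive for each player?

P1 drop B (A beats it: P:7>5 Q:8>4 R:10>8 S:4>2)
P2 drop Q (P beats it: A:9>1 C:11>9)
P2 drop R (P beats it: A:9>7 C:11>7)
P1→{A,C} P2→{P,S}

Remaining: P1:{A,C} P2:{P,S}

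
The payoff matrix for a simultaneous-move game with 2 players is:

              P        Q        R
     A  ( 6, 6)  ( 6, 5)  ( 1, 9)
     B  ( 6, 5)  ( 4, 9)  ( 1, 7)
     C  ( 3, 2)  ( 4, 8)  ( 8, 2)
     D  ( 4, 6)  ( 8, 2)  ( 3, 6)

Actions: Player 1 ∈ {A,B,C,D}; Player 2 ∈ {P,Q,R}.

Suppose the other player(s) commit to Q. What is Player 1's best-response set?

u_1(A vs Q) = 6
u_1(B vs Q) = 4
u_1(C vs Q) = 4
u_1(D vs Q) = 8
max payoff 8 at {D}

argmax u_1 = {D}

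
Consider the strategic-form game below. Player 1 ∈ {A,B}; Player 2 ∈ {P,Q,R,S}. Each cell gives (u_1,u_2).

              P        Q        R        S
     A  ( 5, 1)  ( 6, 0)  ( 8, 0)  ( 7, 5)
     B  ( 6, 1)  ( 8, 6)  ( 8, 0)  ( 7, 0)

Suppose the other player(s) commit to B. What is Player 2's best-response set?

argmax u_2 = {Q}

u_2(P vs B) = 1
u_2(Q vs B) = 6
u_2(R vs B) = 0
u_2(S vs B) = 0
max payoff 6 at {Q}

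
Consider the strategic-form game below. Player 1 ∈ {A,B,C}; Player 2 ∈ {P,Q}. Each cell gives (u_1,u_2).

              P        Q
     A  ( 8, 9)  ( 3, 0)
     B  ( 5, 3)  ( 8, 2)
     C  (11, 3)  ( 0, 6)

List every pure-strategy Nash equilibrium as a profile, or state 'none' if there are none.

(A,P): not NE [P1→C gives 11>8]
(A,Q): not NE [P1→B gives 8>3; P2→P gives 9>0]
(B,P): not NE [P1→C gives 11>5]
(B,Q): not NE [P2→P gives 3>2]
(C,P): not NE [P2→Q gives 6>3]
(C,Q): not NE [P1→B gives 8>0]

No pure NE.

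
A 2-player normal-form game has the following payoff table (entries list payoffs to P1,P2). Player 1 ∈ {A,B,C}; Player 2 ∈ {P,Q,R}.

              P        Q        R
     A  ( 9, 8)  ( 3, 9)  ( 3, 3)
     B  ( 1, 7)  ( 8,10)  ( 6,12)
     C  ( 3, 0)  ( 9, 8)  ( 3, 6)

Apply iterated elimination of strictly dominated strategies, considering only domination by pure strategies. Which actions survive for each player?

IESDS → P1:{B,C} P2:{Q,R}

P2 drop P (Q beats it: A:9>8 B:10>7 C:8>0)
P1 drop A (B beats it: Q:8>3 R:6>3)
P1→{B,C} P2→{Q,R}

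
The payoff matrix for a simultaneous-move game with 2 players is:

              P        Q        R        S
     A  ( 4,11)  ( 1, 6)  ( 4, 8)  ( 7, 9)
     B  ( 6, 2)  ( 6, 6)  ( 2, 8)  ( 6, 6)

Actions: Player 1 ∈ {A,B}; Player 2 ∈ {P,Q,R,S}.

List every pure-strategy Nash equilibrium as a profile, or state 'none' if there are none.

No pure NE.

(A,P): not NE [P1→B gives 6>4]
(A,Q): not NE [P1→B gives 6>1; P2→P gives 11>6]
(A,R): not NE [P2→P gives 11>8]
(A,S): not NE [P2→P gives 11>9]
(B,P): not NE [P2→R gives 8>2]
(B,Q): not NE [P2→R gives 8>6]
(B,R): not NE [P1→A gives 4>2]
(B,S): not NE [P1→A gives 7>6; P2→R gives 8>6]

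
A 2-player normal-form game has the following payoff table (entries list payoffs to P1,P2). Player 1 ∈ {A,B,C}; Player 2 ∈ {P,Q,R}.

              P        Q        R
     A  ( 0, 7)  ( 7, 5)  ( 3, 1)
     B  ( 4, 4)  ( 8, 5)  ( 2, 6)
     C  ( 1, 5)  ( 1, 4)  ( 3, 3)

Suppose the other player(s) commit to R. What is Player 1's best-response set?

u_1(A vs R) = 3
u_1(B vs R) = 2
u_1(C vs R) = 3
max payoff 3 at {A,C}

BR_1 = {A,C}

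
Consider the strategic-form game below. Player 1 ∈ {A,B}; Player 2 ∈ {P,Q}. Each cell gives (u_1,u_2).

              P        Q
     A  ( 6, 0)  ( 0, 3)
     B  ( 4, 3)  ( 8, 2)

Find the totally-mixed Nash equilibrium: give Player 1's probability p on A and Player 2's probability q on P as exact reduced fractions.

P1 indiff ⇒ q·6+(1-q)·0 = q·4+(1-q)·8 ⇒ q(2) = (1-q)(8) ⇒ q = 4/5
P2 indiff ⇒ p·0+(1-p)·3 = p·3+(1-p)·2 ⇒ p(-3) = (1-p)(-1) ⇒ p = 1/4

p=1/4, q=4/5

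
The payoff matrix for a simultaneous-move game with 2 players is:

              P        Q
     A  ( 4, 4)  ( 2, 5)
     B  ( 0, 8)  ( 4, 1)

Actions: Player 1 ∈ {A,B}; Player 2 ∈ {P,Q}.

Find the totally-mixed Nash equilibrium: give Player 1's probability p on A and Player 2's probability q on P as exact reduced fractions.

P1 indiff ⇒ q·4+(1-q)·2 = q·0+(1-q)·4 ⇒ q(4) = (1-q)(2) ⇒ q = 1/3
P2 indiff ⇒ p·4+(1-p)·8 = p·5+(1-p)·1 ⇒ p(-1) = (1-p)(-7) ⇒ p = 7/8

p=7/8, q=1/3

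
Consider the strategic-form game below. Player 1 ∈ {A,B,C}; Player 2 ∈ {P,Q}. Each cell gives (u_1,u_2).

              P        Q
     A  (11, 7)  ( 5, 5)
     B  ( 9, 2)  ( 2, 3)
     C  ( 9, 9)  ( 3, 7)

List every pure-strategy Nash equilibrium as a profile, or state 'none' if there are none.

(A,P): NE
(A,Q): not NE [P2→P gives 7>5]
(B,P): not NE [P1→A gives 11>9; P2→Q gives 3>2]
(B,Q): not NE [P1→A gives 5>2]
(C,P): not NE [P1→A gives 11>9]
(C,Q): not NE [P1→A gives 5>3; P2→P gives 9>7]

PSNE = {(A,P)}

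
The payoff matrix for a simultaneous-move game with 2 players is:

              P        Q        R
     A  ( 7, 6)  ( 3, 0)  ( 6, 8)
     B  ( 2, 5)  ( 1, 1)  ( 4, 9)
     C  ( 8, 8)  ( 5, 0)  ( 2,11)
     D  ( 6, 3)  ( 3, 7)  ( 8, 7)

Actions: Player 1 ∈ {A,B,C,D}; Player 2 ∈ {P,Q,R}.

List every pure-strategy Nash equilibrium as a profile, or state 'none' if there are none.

Nash profiles: (D,R)

(A,P): not NE [P1→C gives 8>7; P2→R gives 8>6]
(A,Q): not NE [P1→C gives 5>3; P2→R gives 8>0]
(A,R): not NE [P1→D gives 8>6]
(B,P): not NE [P1→C gives 8>2; P2→R gives 9>5]
(B,Q): not NE [P1→C gives 5>1; P2→R gives 9>1]
(B,R): not NE [P1→D gives 8>4]
(C,P): not NE [P2→R gives 11>8]
(C,Q): not NE [P2→R gives 11>0]
(C,R): not NE [P1→D gives 8>2]
(D,P): not NE [P1→C gives 8>6; P2→R gives 7>3]
(D,Q): not NE [P1→C gives 5>3]
(D,R): NE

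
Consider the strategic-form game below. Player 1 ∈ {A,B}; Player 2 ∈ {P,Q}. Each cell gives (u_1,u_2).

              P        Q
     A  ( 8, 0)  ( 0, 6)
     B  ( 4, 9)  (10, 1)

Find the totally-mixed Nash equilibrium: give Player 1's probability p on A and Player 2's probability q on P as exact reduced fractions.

P1 indiff ⇒ q·8+(1-q)·0 = q·4+(1-q)·10 ⇒ q(4) = (1-q)(10) ⇒ q = 5/7
P2 indiff ⇒ p·0+(1-p)·9 = p·6+(1-p)·1 ⇒ p(-6) = (1-p)(-8) ⇒ p = 4/7

P1 mixes 4/7 on A; P2 mixes 5/7 on P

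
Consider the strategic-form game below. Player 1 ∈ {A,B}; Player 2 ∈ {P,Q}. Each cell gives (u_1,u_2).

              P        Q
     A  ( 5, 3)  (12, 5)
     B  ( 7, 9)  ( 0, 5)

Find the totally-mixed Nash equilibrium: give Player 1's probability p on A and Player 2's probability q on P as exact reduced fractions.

P1 indiff ⇒ q·5+(1-q)·12 = q·7+(1-q)·0 ⇒ q(-2) = (1-q)(-12) ⇒ q = 6/7
P2 indiff ⇒ p·3+(1-p)·9 = p·5+(1-p)·5 ⇒ p(-2) = (1-p)(-4) ⇒ p = 2/3

P1 mixes 2/3 on A; P2 mixes 6/7 on P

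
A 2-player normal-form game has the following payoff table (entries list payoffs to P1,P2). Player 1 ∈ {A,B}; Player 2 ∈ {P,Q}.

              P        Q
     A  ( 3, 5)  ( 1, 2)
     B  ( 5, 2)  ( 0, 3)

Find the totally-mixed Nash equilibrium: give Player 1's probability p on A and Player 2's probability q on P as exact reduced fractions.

P1 indiff ⇒ q·3+(1-q)·1 = q·5+(1-q)·0 ⇒ q(-2) = (1-q)(-1) ⇒ q = 1/3
P2 indiff ⇒ p·5+(1-p)·2 = p·2+(1-p)·3 ⇒ p(3) = (1-p)(1) ⇒ p = 1/4

p=1/4, q=1/3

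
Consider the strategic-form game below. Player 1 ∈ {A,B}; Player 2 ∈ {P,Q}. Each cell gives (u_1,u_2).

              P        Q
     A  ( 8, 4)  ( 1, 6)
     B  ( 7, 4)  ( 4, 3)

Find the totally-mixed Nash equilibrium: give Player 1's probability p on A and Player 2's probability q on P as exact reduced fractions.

(p,q) = (1/3, 3/4)

P1 indiff ⇒ q·8+(1-q)·1 = q·7+(1-q)·4 ⇒ q(1) = (1-q)(3) ⇒ q = 3/4
P2 indiff ⇒ p·4+(1-p)·4 = p·6+(1-p)·3 ⇒ p(-2) = (1-p)(-1) ⇒ p = 1/3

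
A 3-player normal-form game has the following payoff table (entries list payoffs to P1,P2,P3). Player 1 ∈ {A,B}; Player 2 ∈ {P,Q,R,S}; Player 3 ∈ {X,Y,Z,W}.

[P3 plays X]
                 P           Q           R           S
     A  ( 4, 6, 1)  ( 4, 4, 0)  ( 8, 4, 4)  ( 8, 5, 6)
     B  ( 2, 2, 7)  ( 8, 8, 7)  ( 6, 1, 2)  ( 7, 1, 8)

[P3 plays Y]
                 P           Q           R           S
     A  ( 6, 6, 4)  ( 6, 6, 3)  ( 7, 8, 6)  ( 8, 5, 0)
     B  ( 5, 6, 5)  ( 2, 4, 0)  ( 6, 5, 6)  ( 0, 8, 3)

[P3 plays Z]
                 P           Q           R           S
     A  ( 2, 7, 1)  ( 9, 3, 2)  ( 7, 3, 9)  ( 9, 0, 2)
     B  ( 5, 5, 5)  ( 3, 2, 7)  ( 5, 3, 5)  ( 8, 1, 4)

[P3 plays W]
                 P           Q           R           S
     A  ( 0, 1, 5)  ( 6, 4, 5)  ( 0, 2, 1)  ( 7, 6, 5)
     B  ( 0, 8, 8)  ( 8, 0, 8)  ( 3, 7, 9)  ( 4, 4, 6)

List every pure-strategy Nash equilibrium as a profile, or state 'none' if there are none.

(A,P,X): not NE [P3→W gives 5>1]
(A,P,Y): not NE [P2→R gives 8>6; P3→W gives 5>4]
(A,P,Z): not NE [P1→B gives 5>2; P3→W gives 5>1]
(A,P,W): not NE [P2→S gives 6>1]
(A,Q,X): not NE [P1→B gives 8>4; P2→P gives 6>4; P3→W gives 5>0]
(A,Q,Y): not NE [P2→R gives 8>6; P3→W gives 5>3]
(A,Q,Z): not NE [P2→P gives 7>3; P3→W gives 5>2]
(A,Q,W): not NE [P1→B gives 8>6; P2→S gives 6>4]
(A,R,X): not NE [P2→P gives 6>4; P3→Z gives 9>4]
(A,R,Y): not NE [P3→Z gives 9>6]
(A,R,Z): not NE [P2→P gives 7>3]
(A,R,W): not NE [P1→B gives 3>0; P2→S gives 6>2; P3→Z gives 9>1]
(A,S,X): not NE [P2→P gives 6>5]
(A,S,Y): not NE [P2→R gives 8>5; P3→X gives 6>0]
(A,S,Z): not NE [P2→P gives 7>0; P3→X gives 6>2]
(A,S,W): not NE [P3→X gives 6>5]
(B,P,X): not NE [P1→A gives 4>2; P2→Q gives 8>2; P3→W gives 8>7]
(B,P,Y): not NE [P1→A gives 6>5; P2→S gives 8>6; P3→W gives 8>5]
(B,P,Z): not NE [P3→W gives 8>5]
(B,P,W): NE
(B,Q,X): not NE [P3→W gives 8>7]
(B,Q,Y): not NE [P1→A gives 6>2; P2→S gives 8>4; P3→W gives 8>0]
(B,Q,Z): not NE [P1→A gives 9>3; P2→P gives 5>2; P3→W gives 8>7]
(B,Q,W): not NE [P2→P gives 8>0]
(B,R,X): not NE [P1→A gives 8>6; P2→Q gives 8>1; P3→W gives 9>2]
(B,R,Y): not NE [P1→A gives 7>6; P2→S gives 8>5; P3→W gives 9>6]
(B,R,Z): not NE [P1→A gives 7>5; P2→P gives 5>3; P3→W gives 9>5]
(B,R,W): not NE [P2→P gives 8>7]
(B,S,X): not NE [P1→A gives 8>7; P2→Q gives 8>1]
(B,S,Y): not NE [P1→A gives 8>0; P3→X gives 8>3]
(B,S,Z): not NE [P1→A gives 9>8; P2→P gives 5>1; P3→X gives 8>4]
(B,S,W): not NE [P1→A gives 7>4; P2→P gives 8>4; P3→X gives 8>6]

Nash profiles: (B,P,W)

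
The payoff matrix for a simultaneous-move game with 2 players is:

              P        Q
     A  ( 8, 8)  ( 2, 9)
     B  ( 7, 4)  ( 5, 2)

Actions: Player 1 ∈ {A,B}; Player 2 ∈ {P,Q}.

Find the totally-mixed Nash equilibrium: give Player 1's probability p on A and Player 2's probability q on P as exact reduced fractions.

(p,q) = (2/3, 3/4)

P1 indiff ⇒ q·8+(1-q)·2 = q·7+(1-q)·5 ⇒ q(1) = (1-q)(3) ⇒ q = 3/4
P2 indiff ⇒ p·8+(1-p)·4 = p·9+(1-p)·2 ⇒ p(-1) = (1-p)(-2) ⇒ p = 2/3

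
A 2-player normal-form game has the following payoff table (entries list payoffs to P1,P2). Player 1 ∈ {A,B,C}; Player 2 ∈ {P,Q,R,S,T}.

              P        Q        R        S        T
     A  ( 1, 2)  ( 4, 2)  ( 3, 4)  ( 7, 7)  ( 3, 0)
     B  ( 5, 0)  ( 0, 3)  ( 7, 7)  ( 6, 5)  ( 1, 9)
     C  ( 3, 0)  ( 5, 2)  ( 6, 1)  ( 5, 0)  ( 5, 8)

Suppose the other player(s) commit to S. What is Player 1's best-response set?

BR_1 = {A}

u_1(A vs S) = 7
u_1(B vs S) = 6
u_1(C vs S) = 5
max payoff 7 at {A}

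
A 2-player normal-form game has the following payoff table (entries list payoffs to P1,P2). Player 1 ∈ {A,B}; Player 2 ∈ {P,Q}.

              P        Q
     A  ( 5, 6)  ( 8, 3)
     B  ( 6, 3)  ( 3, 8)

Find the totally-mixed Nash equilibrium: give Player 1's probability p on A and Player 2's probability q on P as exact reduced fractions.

P1 indiff ⇒ q·5+(1-q)·8 = q·6+(1-q)·3 ⇒ q(-1) = (1-q)(-5) ⇒ q = 5/6
P2 indiff ⇒ p·6+(1-p)·3 = p·3+(1-p)·8 ⇒ p(3) = (1-p)(5) ⇒ p = 5/8

(p,q) = (5/8, 5/6)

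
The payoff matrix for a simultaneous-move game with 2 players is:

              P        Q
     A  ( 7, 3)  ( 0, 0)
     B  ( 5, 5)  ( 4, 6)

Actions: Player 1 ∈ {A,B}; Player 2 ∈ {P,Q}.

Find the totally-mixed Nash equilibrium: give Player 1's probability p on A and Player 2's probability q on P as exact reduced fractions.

P1 indiff ⇒ q·7+(1-q)·0 = q·5+(1-q)·4 ⇒ q(2) = (1-q)(4) ⇒ q = 2/3
P2 indiff ⇒ p·3+(1-p)·5 = p·0+(1-p)·6 ⇒ p(3) = (1-p)(1) ⇒ p = 1/4

P1 mixes 1/4 on A; P2 mixes 2/3 on P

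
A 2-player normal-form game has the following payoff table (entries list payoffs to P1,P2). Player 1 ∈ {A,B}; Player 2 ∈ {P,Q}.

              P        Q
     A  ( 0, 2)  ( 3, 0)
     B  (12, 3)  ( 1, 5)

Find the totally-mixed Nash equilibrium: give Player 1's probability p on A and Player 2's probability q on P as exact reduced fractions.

(p,q) = (1/2, 1/7)

P1 indiff ⇒ q·0+(1-q)·3 = q·12+(1-q)·1 ⇒ q(-12) = (1-q)(-2) ⇒ q = 1/7
P2 indiff ⇒ p·2+(1-p)·3 = p·0+(1-p)·5 ⇒ p(2) = (1-p)(2) ⇒ p = 1/2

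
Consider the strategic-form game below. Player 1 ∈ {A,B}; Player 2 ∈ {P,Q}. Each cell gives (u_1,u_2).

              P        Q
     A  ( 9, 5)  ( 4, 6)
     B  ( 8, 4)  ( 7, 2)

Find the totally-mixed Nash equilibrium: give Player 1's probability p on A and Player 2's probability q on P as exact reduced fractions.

P1 indiff ⇒ q·9+(1-q)·4 = q·8+(1-q)·7 ⇒ q(1) = (1-q)(3) ⇒ q = 3/4
P2 indiff ⇒ p·5+(1-p)·4 = p·6+(1-p)·2 ⇒ p(-1) = (1-p)(-2) ⇒ p = 2/3

(p,q) = (2/3, 3/4)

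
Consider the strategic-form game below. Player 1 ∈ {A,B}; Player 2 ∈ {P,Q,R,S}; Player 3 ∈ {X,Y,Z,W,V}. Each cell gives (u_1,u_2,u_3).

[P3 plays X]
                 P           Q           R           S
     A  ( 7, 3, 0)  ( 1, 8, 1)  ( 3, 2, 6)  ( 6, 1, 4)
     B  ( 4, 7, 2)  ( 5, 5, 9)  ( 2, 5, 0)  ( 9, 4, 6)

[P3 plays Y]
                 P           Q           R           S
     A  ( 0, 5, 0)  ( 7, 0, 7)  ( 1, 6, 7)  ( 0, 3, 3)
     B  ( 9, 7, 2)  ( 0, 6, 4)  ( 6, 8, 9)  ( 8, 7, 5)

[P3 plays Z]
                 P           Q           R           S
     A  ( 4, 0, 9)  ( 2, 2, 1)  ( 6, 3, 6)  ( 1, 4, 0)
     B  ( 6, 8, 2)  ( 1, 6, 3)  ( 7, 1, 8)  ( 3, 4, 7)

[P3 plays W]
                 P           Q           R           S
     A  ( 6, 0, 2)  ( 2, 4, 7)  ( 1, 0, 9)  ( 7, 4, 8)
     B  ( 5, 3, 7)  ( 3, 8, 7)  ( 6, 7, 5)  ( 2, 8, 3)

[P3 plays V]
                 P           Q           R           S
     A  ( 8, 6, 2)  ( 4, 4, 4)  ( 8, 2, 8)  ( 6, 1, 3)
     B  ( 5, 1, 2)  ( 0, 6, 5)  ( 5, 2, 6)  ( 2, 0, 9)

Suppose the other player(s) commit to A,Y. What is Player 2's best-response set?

u_2(P vs A,Y) = 5
u_2(Q vs A,Y) = 0
u_2(R vs A,Y) = 6
u_2(S vs A,Y) = 3
max payoff 6 at {R}

argmax u_2 = {R}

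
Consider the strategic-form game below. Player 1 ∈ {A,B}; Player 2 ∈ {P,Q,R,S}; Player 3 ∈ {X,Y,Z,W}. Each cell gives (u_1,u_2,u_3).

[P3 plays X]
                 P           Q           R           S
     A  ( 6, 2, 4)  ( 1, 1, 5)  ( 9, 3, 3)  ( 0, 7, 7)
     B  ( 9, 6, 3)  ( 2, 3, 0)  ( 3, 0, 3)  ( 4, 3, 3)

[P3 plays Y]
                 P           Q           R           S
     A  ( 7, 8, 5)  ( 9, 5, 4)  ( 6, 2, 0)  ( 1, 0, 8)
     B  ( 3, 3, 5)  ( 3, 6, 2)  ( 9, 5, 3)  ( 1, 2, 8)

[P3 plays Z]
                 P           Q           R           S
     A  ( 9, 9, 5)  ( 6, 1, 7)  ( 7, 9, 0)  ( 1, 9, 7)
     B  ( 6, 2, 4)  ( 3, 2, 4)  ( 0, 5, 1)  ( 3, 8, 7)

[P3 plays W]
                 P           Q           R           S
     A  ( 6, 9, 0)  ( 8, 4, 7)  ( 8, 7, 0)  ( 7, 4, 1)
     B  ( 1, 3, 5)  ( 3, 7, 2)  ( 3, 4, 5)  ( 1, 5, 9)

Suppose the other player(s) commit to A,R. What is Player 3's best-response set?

argmax u_3 = {X}

u_3(X vs A,R) = 3
u_3(Y vs A,R) = 0
u_3(Z vs A,R) = 0
u_3(W vs A,R) = 0
max payoff 3 at {X}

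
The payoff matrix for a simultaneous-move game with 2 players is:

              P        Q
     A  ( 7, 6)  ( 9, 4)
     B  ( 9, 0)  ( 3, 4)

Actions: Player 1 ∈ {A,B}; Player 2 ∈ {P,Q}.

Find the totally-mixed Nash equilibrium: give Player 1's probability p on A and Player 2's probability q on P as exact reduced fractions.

(p,q) = (2/3, 3/4)

P1 indiff ⇒ q·7+(1-q)·9 = q·9+(1-q)·3 ⇒ q(-2) = (1-q)(-6) ⇒ q = 3/4
P2 indiff ⇒ p·6+(1-p)·0 = p·4+(1-p)·4 ⇒ p(2) = (1-p)(4) ⇒ p = 2/3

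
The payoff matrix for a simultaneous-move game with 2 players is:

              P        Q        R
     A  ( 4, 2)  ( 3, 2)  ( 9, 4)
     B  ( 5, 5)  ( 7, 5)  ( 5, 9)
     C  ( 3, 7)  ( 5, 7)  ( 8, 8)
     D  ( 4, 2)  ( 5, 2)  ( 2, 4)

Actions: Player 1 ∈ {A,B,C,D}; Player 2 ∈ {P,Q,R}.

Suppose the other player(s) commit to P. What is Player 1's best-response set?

u_1(A vs P) = 4
u_1(B vs P) = 5
u_1(C vs P) = 3
u_1(D vs P) = 4
max payoff 5 at {B}

argmax u_1 = {B}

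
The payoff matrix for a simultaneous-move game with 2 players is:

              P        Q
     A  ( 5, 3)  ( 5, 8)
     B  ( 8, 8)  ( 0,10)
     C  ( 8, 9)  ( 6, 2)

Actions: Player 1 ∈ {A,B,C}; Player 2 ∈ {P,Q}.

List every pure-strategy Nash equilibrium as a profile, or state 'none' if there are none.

(A,P): not NE [P1→C gives 8>5; P2→Q gives 8>3]
(A,Q): not NE [P1→C gives 6>5]
(B,P): not NE [P2→Q gives 10>8]
(B,Q): not NE [P1→C gives 6>0]
(C,P): NE
(C,Q): not NE [P2→P gives 9>2]

NE set: (C,P)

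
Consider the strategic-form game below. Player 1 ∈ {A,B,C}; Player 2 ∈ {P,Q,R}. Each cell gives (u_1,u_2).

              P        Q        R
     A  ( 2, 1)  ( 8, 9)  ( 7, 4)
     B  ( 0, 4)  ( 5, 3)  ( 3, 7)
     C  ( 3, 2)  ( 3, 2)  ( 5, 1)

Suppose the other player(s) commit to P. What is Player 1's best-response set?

u_1(A vs P) = 2
u_1(B vs P) = 0
u_1(C vs P) = 3
max payoff 3 at {C}

argmax u_1 = {C}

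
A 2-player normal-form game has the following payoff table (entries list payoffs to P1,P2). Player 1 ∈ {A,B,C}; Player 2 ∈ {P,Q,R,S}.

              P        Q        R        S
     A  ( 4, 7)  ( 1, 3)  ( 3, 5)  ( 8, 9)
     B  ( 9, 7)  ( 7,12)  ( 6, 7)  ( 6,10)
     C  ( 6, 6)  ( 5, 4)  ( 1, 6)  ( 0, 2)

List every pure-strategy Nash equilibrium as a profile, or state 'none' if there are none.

PSNE = {(A,S), (B,Q)}

(A,P): not NE [P1→B gives 9>4; P2→S gives 9>7]
(A,Q): not NE [P1→B gives 7>1; P2→S gives 9>3]
(A,R): not NE [P1→B gives 6>3; P2→S gives 9>5]
(A,S): NE
(B,P): not NE [P2→Q gives 12>7]
(B,Q): NE
(B,R): not NE [P2→Q gives 12>7]
(B,S): not NE [P1→A gives 8>6; P2→Q gives 12>10]
(C,P): not NE [P1→B gives 9>6]
(C,Q): not NE [P1→B gives 7>5; P2→R gives 6>4]
(C,R): not NE [P1→B gives 6>1]
(C,S): not NE [P1→A gives 8>0; P2→R gives 6>2]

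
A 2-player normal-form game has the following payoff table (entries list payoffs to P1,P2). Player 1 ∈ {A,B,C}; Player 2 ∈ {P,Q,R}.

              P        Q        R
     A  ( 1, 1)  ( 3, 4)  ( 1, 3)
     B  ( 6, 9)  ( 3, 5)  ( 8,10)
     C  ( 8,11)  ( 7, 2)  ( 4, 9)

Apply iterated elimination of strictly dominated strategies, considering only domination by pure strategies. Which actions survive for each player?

P1 drop A (C beats it: P:8>1 Q:7>3 R:4>1)
P2 drop Q (P beats it: B:9>5 C:11>2)
P1→{B,C} P2→{P,R}

Survivors P1:{B,C} P2:{P,R}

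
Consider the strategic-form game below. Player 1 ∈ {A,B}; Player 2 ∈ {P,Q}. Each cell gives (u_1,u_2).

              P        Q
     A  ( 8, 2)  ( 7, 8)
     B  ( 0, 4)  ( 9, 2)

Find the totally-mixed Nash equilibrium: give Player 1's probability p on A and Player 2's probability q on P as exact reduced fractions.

P1 indiff ⇒ q·8+(1-q)·7 = q·0+(1-q)·9 ⇒ q(8) = (1-q)(2) ⇒ q = 1/5
P2 indiff ⇒ p·2+(1-p)·4 = p·8+(1-p)·2 ⇒ p(-6) = (1-p)(-2) ⇒ p = 1/4

p=1/4, q=1/5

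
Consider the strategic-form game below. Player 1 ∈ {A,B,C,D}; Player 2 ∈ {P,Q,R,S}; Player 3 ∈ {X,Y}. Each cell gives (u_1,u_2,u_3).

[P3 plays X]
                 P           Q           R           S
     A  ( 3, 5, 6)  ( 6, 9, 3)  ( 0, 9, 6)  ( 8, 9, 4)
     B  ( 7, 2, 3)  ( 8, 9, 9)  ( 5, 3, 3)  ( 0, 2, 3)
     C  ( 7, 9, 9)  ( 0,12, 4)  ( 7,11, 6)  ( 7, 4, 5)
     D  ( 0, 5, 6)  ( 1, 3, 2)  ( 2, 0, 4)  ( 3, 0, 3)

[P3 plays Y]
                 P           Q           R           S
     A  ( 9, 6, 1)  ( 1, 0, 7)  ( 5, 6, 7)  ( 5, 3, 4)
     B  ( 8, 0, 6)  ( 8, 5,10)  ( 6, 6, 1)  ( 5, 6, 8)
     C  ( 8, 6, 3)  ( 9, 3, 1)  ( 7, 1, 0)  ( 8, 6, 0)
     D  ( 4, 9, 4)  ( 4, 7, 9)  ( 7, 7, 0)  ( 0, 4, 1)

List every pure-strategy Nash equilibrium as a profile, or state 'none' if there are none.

(A,P,X): not NE [P1→C gives 7>3; P2→S gives 9>5]
(A,P,Y): not NE [P3→X gives 6>1]
(A,Q,X): not NE [P1→B gives 8>6; P3→Y gives 7>3]
(A,Q,Y): not NE [P1→C gives 9>1; P2→R gives 6>0]
(A,R,X): not NE [P1→C gives 7>0; P3→Y gives 7>6]
(A,R,Y): not NE [P1→D gives 7>5]
(A,S,X): NE
(A,S,Y): not NE [P1→C gives 8>5; P2→R gives 6>3]
(B,P,X): not NE [P2→Q gives 9>2; P3→Y gives 6>3]
(B,P,Y): not NE [P1→A gives 9>8; P2→S gives 6>0]
(B,Q,X): not NE [P3→Y gives 10>9]
(B,Q,Y): not NE [P1→C gives 9>8; P2→S gives 6>5]
(B,R,X): not NE [P1→C gives 7>5; P2→Q gives 9>3]
(B,R,Y): not NE [P1→D gives 7>6; P3→X gives 3>1]
(B,S,X): not NE [P1→A gives 8>0; P2→Q gives 9>2; P3→Y gives 8>3]
(B,S,Y): not NE [P1→C gives 8>5]
(C,P,X): not NE [P2→Q gives 12>9]
(C,P,Y): not NE [P1→A gives 9>8; P3→X gives 9>3]
(C,Q,X): not NE [P1→B gives 8>0]
(C,Q,Y): not NE [P2→S gives 6>3; P3→X gives 4>1]
(C,R,X): not NE [P2→Q gives 12>11]
(C,R,Y): not NE [P2→S gives 6>1; P3→X gives 6>0]
(C,S,X): not NE [P1→A gives 8>7; P2→Q gives 12>4]
(C,S,Y): not NE [P3→X gives 5>0]
(D,P,X): not NE [P1→C gives 7>0]
(D,P,Y): not NE [P1→A gives 9>4; P3→X gives 6>4]
(D,Q,X): not NE [P1→B gives 8>1; P2→P gives 5>3; P3→Y gives 9>2]
(D,Q,Y): not NE [P1→C gives 9>4; P2→P gives 9>7]
(D,R,X): not NE [P1→C gives 7>2; P2→P gives 5>0]
(D,R,Y): not NE [P2→P gives 9>7; P3→X gives 4>0]
(D,S,X): not NE [P1→A gives 8>3; P2→P gives 5>0]
(D,S,Y): not NE [P1→C gives 8>0; P2→P gives 9>4; P3→X gives 3>1]

Nash profiles: (A,S,X)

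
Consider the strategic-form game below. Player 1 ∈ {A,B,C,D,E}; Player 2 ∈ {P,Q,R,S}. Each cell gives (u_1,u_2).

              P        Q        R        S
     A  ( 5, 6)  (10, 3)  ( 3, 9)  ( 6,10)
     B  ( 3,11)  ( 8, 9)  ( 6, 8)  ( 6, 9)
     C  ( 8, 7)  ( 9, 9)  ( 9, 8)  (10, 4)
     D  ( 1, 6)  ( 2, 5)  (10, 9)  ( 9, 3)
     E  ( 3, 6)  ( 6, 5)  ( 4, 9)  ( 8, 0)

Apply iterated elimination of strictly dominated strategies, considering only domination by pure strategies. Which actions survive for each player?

Survivors P1:{A,C,D} P2:{Q,R,S}

P1 drop B (C beats it: P:8>3 Q:9>8 R:9>6 S:10>6)
P1 drop E (C beats it: P:8>3 Q:9>6 R:9>4 S:10>8)
P2 drop P (R beats it: A:9>6 C:8>7 D:9>6)
P1→{A,C,D} P2→{Q,R,S}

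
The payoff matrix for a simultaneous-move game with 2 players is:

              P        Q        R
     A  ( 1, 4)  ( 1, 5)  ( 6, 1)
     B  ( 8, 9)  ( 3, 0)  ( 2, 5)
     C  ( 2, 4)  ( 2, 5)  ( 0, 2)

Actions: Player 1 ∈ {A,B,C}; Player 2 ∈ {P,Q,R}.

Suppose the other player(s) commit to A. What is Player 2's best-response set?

P2 best: {Q}

u_2(P vs A) = 4
u_2(Q vs A) = 5
u_2(R vs A) = 1
max payoff 5 at {Q}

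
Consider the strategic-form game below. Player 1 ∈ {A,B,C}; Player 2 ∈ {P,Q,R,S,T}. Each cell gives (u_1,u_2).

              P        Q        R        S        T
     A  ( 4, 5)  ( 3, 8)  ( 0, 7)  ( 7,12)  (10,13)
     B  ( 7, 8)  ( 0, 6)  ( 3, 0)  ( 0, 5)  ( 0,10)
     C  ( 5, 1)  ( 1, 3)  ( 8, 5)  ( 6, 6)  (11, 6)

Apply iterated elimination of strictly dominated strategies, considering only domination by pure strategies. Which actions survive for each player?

P2 drop P (T beats it: A:13>5 B:10>8 C:6>1)
P1 drop B (C beats it: Q:1>0 R:8>3 S:6>0 T:11>0)
P2 drop Q (S beats it: A:12>8 C:6>3)
P2 drop R (S beats it: A:12>7 C:6>5)
P1→{A,C} P2→{S,T}

Survivors P1:{A,C} P2:{S,T}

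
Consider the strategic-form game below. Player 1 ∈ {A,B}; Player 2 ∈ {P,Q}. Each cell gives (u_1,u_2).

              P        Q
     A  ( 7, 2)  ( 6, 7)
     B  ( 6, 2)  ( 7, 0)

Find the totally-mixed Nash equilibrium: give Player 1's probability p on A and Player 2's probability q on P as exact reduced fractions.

P1 mixes 2/7 on A; P2 mixes 1/2 on P

P1 indiff ⇒ q·7+(1-q)·6 = q·6+(1-q)·7 ⇒ q(1) = (1-q)(1) ⇒ q = 1/2
P2 indiff ⇒ p·2+(1-p)·2 = p·7+(1-p)·0 ⇒ p(-5) = (1-p)(-2) ⇒ p = 2/7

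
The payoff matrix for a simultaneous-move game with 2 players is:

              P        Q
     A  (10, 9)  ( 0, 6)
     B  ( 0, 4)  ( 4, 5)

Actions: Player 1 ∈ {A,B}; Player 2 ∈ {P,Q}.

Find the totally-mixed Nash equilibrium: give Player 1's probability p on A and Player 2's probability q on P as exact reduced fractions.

P1 indiff ⇒ q·10+(1-q)·0 = q·0+(1-q)·4 ⇒ q(10) = (1-q)(4) ⇒ q = 2/7
P2 indiff ⇒ p·9+(1-p)·4 = p·6+(1-p)·5 ⇒ p(3) = (1-p)(1) ⇒ p = 1/4

p=1/4, q=2/7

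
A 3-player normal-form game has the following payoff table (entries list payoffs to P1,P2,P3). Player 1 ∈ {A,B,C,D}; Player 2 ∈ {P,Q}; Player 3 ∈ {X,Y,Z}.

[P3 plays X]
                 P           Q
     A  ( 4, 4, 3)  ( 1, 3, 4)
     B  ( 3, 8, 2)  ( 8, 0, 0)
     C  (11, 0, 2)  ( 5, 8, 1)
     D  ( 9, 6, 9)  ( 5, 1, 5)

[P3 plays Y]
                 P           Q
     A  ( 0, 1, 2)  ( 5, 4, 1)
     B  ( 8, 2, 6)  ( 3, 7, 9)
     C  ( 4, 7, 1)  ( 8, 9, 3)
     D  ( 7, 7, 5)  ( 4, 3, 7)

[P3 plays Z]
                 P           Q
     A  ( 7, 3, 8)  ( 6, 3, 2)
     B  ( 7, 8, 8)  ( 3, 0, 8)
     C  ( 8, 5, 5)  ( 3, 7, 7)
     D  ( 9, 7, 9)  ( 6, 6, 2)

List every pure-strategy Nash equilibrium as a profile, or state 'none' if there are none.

Nash profiles: (D,P,Z)

(A,P,X): not NE [P1→C gives 11>4; P3→Z gives 8>3]
(A,P,Y): not NE [P1→B gives 8>0; P2→Q gives 4>1; P3→Z gives 8>2]
(A,P,Z): not NE [P1→D gives 9>7]
(A,Q,X): not NE [P1→B gives 8>1; P2→P gives 4>3]
(A,Q,Y): not NE [P1→C gives 8>5; P3→X gives 4>1]
(A,Q,Z): not NE [P3→X gives 4>2]
(B,P,X): not NE [P1→C gives 11>3; P3→Z gives 8>2]
(B,P,Y): not NE [P2→Q gives 7>2; P3→Z gives 8>6]
(B,P,Z): not NE [P1→D gives 9>7]
(B,Q,X): not NE [P2→P gives 8>0; P3→Y gives 9>0]
(B,Q,Y): not NE [P1→C gives 8>3]
(B,Q,Z): not NE [P1→D gives 6>3; P2→P gives 8>0; P3→Y gives 9>8]
(C,P,X): not NE [P2→Q gives 8>0; P3→Z gives 5>2]
(C,P,Y): not NE [P1→B gives 8>4; P2→Q gives 9>7; P3→Z gives 5>1]
(C,P,Z): not NE [P1→D gives 9>8; P2→Q gives 7>5]
(C,Q,X): not NE [P1→B gives 8>5; P3→Z gives 7>1]
(C,Q,Y): not NE [P3→Z gives 7>3]
(C,Q,Z): not NE [P1→D gives 6>3]
(D,P,X): not NE [P1→C gives 11>9]
(D,P,Y): not NE [P1→B gives 8>7; P3→Z gives 9>5]
(D,P,Z): NE
(D,Q,X): not NE [P1→B gives 8>5; P2→P gives 6>1; P3→Y gives 7>5]
(D,Q,Y): not NE [P1→C gives 8>4; P2→P gives 7>3]
(D,Q,Z): not NE [P2→P gives 7>6; P3→Y gives 7>2]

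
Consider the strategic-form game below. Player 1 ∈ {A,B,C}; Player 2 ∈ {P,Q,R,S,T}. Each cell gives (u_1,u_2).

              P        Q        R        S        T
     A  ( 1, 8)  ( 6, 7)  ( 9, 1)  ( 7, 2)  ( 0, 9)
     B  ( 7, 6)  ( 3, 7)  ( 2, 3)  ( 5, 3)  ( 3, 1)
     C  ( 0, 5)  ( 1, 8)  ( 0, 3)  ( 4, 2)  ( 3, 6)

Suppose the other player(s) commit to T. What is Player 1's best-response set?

u_1(A vs T) = 0
u_1(B vs T) = 3
u_1(C vs T) = 3
max payoff 3 at {B,C}

argmax u_1 = {B,C}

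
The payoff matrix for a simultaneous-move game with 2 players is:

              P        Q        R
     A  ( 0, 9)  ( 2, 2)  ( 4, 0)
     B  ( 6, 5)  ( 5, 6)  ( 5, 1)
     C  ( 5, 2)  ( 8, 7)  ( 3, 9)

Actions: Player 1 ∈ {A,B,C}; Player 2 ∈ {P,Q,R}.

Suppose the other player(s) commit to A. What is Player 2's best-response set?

u_2(P vs A) = 9
u_2(Q vs A) = 2
u_2(R vs A) = 0
max payoff 9 at {P}

argmax u_2 = {P}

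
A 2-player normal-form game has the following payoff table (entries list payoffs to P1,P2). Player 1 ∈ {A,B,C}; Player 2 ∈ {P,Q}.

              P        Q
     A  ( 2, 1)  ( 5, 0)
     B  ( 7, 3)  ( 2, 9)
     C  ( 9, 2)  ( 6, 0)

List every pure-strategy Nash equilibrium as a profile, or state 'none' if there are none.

PSNE = {(C,P)}

(A,P): not NE [P1→C gives 9>2]
(A,Q): not NE [P1→C gives 6>5; P2→P gives 1>0]
(B,P): not NE [P1→C gives 9>7; P2→Q gives 9>3]
(B,Q): not NE [P1→C gives 6>2]
(C,P): NE
(C,Q): not NE [P2→P gives 2>0]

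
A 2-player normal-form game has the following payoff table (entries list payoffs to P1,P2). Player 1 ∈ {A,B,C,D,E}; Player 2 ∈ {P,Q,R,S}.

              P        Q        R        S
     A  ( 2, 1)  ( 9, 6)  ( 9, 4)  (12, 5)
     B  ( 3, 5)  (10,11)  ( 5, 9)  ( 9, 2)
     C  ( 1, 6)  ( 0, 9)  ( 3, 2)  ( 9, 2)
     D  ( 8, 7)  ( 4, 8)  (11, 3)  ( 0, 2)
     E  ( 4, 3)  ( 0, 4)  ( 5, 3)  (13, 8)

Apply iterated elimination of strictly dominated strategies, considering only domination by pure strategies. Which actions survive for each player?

IESDS → P1:{A,B,E} P2:{Q,S}

P1 drop C (A beats it: P:2>1 Q:9>0 R:9>3 S:12>9)
P2 drop P (Q beats it: A:6>1 B:11>5 D:8>7 E:4>3)
P2 drop R (Q beats it: A:6>4 B:11>9 D:8>3 E:4>3)
P1 drop D (A beats it: Q:9>4 S:12>0)
P1→{A,B,E} P2→{Q,S}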